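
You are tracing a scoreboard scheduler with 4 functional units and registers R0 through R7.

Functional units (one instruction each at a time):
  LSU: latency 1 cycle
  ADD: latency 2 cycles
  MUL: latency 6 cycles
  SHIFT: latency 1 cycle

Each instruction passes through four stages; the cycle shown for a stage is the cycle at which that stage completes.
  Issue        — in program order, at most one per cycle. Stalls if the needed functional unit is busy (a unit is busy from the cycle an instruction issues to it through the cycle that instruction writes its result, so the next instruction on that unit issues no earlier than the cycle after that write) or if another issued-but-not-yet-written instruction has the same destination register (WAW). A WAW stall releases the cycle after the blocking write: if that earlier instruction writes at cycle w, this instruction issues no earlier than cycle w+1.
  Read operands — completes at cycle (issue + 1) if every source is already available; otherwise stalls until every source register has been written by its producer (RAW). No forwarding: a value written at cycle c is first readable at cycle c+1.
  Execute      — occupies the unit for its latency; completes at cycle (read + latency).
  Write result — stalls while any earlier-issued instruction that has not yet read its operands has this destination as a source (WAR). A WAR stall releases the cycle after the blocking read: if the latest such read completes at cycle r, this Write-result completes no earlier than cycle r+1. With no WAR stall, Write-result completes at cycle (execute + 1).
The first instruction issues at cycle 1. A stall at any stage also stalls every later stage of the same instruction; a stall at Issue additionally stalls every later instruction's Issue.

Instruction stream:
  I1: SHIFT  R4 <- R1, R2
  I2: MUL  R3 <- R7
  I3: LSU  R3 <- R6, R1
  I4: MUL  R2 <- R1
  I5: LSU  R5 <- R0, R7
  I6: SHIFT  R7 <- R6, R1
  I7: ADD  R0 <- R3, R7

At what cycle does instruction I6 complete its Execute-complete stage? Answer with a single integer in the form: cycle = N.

cycle = 18

I1 -> (1, 2, 3, 4)
I2 -> (2, 3, 9, 10)
I3 -> (11, 12, 13, 14)  // WAW R3: wait I2 write@10
I4 -> (12, 13, 19, 20)
I5 -> (15, 16, 17, 18)  // struct: LSU busy until I3 writes@14
I6 -> (16, 17, 18, 19)
I7 -> (17, 20, 22, 23)  // RAW R7: wait I6 write@19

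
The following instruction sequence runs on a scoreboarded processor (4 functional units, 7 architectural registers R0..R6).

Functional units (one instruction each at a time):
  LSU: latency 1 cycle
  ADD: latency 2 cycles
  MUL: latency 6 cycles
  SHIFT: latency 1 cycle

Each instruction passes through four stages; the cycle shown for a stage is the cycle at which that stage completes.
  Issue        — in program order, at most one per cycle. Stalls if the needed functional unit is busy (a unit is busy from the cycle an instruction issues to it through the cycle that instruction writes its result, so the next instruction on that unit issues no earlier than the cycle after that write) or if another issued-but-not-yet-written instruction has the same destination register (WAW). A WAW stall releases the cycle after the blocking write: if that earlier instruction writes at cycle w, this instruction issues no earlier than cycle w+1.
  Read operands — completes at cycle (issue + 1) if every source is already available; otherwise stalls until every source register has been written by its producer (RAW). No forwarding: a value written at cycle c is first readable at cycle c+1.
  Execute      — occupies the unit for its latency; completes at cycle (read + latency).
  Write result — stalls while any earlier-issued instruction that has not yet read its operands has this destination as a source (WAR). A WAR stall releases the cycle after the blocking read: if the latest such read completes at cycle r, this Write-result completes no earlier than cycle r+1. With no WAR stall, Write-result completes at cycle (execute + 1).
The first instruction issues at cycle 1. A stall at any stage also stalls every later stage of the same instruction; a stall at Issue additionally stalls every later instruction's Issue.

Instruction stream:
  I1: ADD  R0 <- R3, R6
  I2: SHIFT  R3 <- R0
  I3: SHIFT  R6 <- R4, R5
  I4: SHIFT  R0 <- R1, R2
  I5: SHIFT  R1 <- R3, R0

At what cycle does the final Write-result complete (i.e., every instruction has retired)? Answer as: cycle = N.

  I1 | 1 | 2 | 4 | 5
  I2 | 2 | 6 | 7 | 8   RAW R0: wait I1 write@5
  I3 | 9 | 10 | 11 | 12   struct: SHIFT busy until I2 writes@8
  I4 | 13 | 14 | 15 | 16   struct: SHIFT busy until I3 writes@12
  I5 | 17 | 18 | 19 | 20   struct: SHIFT busy until I4 writes@16

cycle = 20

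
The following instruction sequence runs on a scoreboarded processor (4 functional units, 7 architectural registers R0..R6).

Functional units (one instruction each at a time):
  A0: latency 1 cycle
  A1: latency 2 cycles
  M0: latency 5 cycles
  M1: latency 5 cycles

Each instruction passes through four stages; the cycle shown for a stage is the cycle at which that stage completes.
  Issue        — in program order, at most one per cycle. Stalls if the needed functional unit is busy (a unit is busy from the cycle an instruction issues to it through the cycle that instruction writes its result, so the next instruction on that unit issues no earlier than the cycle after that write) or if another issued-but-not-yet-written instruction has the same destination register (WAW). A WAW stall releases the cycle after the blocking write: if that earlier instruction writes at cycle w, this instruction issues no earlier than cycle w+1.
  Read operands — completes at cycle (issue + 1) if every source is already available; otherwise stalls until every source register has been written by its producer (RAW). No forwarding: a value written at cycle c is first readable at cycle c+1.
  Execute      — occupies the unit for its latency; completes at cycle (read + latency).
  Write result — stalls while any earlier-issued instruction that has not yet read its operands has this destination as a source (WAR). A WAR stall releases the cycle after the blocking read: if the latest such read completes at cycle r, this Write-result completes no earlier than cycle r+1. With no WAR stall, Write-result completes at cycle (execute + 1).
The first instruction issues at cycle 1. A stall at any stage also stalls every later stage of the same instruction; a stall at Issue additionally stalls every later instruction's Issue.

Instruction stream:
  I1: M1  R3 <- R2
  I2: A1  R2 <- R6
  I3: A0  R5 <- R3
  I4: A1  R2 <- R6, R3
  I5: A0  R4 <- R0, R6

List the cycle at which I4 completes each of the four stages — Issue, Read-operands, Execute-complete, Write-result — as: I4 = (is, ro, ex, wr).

I4 = (7, 9, 11, 12)

1) issue 1, read 2, done 7, write 8
2) issue 2, read 3, done 5, write 6
3) issue 3, read 9, done 10, write 11  <RAW R3: wait I1 write@8>
4) issue 7, read 9, done 11, write 12  <struct: A1 busy until I2 writes@6 / RAW R3: wait I1 write@8>
5) issue 12, read 13, done 14, write 15  <struct: A0 busy until I3 writes@11>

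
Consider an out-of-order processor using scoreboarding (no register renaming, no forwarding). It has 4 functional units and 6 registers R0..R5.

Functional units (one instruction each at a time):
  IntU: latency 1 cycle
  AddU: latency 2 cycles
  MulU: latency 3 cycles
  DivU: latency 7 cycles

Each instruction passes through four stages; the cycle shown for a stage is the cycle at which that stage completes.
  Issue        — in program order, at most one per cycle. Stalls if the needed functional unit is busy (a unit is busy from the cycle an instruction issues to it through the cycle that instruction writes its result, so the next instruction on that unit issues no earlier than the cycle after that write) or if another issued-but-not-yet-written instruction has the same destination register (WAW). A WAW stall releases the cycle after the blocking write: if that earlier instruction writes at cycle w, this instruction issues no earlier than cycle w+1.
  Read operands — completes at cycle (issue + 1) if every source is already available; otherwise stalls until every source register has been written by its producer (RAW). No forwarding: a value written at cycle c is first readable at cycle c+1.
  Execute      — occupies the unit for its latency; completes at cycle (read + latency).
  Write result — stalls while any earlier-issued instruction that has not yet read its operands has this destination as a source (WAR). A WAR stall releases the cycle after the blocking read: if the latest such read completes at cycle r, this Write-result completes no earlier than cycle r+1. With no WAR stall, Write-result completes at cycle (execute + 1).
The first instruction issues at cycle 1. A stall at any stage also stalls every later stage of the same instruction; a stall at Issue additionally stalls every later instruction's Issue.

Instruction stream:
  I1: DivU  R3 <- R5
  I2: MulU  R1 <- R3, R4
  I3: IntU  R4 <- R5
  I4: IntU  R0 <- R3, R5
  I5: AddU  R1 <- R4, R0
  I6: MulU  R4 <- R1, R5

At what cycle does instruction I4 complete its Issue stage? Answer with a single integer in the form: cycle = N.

c1: I1→DivU
c2: I1 RO · I2→MulU
c3: I3→IntU
c4: I3 RO
c5: I3 EX
c9: I1 EX
c10: I1 WR R3
c11: I2 RO
c12: I3 WR R4
c13: I4→IntU
c14: I2 EX · I4 RO
c15: I2 WR R1 · I4 EX
c16: I4 WR R0 · I5→AddU
c17: I5 RO · I6→MulU
c19: I5 EX
c20: I5 WR R1
c21: I6 RO
c24: I6 EX
c25: I6 WR R4

cycle = 13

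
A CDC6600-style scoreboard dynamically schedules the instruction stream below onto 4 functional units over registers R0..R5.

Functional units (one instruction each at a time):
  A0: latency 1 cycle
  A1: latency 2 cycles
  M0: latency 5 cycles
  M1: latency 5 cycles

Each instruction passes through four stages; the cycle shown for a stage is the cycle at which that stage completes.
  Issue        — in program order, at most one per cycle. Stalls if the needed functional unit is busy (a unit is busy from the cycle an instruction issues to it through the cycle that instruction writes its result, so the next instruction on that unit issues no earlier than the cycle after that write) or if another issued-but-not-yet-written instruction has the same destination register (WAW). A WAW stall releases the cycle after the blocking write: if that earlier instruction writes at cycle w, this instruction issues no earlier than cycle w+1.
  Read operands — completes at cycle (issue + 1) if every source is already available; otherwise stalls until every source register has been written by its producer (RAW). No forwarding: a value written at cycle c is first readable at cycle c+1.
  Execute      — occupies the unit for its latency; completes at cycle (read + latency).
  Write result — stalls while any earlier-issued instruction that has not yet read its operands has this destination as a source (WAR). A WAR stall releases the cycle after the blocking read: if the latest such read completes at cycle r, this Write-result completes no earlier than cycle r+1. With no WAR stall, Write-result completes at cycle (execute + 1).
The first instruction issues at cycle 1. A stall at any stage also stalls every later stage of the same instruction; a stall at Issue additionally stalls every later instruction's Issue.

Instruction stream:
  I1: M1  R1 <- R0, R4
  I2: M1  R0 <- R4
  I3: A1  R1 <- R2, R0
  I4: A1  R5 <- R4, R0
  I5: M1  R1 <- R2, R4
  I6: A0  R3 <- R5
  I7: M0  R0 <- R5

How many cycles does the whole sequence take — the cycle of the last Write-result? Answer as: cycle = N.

cycle 1: issue I1 (M1)
cycle 2: I1 read-ops
cycle 7: I1 finished on M1
cycle 8: I1→R1
cycle 9: issue I2 (M1)
cycle 10: I2 read-ops · issue I3 (A1)
cycle 15: I2 finished on M1
cycle 16: I2→R0
cycle 17: I3 read-ops
cycle 19: I3 finished on A1
cycle 20: I3→R1
cycle 21: issue I4 (A1)
cycle 22: I4 read-ops · issue I5 (M1)
cycle 23: I5 read-ops · issue I6 (A0)
cycle 24: I4 finished on A1 · issue I7 (M0)
cycle 25: I4→R5
cycle 26: I6 read-ops · I7 read-ops
cycle 27: I6 finished on A0
cycle 28: I5 finished on M1 · I6→R3
cycle 29: I5→R1
cycle 31: I7 finished on M0
cycle 32: I7→R0

cycle = 32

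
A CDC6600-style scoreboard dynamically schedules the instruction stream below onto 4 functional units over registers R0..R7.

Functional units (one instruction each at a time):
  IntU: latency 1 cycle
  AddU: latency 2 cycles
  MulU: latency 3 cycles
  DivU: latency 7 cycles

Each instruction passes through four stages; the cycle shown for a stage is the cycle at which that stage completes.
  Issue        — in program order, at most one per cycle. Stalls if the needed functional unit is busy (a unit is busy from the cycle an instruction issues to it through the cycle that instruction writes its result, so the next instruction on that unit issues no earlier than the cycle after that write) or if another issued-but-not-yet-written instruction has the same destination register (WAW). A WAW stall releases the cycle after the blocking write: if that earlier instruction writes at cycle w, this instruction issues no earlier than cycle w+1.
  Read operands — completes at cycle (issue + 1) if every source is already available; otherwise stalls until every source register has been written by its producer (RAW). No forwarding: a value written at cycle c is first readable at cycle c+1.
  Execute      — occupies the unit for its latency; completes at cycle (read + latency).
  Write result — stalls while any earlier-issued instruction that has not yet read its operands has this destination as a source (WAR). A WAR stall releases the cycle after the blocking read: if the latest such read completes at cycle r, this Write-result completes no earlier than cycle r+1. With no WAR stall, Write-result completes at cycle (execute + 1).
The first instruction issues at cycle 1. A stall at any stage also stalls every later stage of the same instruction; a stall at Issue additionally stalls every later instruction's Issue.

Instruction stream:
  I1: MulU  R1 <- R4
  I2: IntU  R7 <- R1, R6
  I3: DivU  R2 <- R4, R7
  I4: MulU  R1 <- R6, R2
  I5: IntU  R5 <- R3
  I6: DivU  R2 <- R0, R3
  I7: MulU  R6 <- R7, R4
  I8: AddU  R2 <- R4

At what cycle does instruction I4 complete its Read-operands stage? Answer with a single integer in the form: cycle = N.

cycle = 19

cycle 1: issue I1 (MulU)
cycle 2: I1 read-ops · issue I2 (IntU)
cycle 3: issue I3 (DivU)
cycle 5: I1 finished on MulU
cycle 6: I1→R1
cycle 7: I2 read-ops · issue I4 (MulU)
cycle 8: I2 finished on IntU
cycle 9: I2→R7
cycle 10: I3 read-ops · issue I5 (IntU)
cycle 11: I5 read-ops
cycle 12: I5 finished on IntU
cycle 13: I5→R5
cycle 17: I3 finished on DivU
cycle 18: I3→R2
cycle 19: I4 read-ops · issue I6 (DivU)
cycle 20: I6 read-ops
cycle 22: I4 finished on MulU
cycle 23: I4→R1
cycle 24: issue I7 (MulU)
cycle 25: I7 read-ops
cycle 27: I6 finished on DivU
cycle 28: I6→R2 · I7 finished on MulU
cycle 29: I7→R6 · issue I8 (AddU)
cycle 30: I8 read-ops
cycle 32: I8 finished on AddU
cycle 33: I8→R2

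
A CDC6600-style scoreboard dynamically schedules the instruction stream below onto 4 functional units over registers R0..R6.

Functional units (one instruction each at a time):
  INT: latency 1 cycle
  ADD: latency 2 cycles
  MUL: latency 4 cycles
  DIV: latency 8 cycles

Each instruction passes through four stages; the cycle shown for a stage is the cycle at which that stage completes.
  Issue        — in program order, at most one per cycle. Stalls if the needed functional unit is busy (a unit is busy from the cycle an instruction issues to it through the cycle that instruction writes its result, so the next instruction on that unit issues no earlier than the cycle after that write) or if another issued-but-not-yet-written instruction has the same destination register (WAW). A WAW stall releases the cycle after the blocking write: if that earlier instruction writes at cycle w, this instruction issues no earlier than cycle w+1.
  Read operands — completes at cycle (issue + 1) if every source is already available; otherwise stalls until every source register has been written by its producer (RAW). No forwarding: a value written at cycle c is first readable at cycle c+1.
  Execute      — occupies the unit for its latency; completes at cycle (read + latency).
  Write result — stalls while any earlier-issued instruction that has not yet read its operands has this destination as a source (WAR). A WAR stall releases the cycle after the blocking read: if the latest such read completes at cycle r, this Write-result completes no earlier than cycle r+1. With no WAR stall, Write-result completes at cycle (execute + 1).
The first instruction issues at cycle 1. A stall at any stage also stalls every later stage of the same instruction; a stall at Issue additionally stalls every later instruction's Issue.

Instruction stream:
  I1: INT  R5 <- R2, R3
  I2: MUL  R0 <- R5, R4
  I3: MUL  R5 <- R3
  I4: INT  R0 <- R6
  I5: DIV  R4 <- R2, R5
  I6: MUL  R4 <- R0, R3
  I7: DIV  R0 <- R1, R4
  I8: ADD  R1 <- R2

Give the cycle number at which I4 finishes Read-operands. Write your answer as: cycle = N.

cycle = 13

c1: issue I1 (INT)
c2: I1 read-ops; issue I2 (MUL)
c3: I1 finished on INT
c4: I1→R5
c5: I2 read-ops
c9: I2 finished on MUL
c10: I2→R0
c11: issue I3 (MUL)
c12: I3 read-ops; issue I4 (INT)
c13: I4 read-ops; issue I5 (DIV)
c14: I4 finished on INT
c15: I4→R0
c16: I3 finished on MUL
c17: I3→R5
c18: I5 read-ops
c26: I5 finished on DIV
c27: I5→R4
c28: issue I6 (MUL)
c29: I6 read-ops; issue I7 (DIV)
c30: issue I8 (ADD)
c31: I8 read-ops
c33: I6 finished on MUL; I8 finished on ADD
c34: I6→R4
c35: I7 read-ops
c36: I8→R1
c43: I7 finished on DIV
c44: I7→R0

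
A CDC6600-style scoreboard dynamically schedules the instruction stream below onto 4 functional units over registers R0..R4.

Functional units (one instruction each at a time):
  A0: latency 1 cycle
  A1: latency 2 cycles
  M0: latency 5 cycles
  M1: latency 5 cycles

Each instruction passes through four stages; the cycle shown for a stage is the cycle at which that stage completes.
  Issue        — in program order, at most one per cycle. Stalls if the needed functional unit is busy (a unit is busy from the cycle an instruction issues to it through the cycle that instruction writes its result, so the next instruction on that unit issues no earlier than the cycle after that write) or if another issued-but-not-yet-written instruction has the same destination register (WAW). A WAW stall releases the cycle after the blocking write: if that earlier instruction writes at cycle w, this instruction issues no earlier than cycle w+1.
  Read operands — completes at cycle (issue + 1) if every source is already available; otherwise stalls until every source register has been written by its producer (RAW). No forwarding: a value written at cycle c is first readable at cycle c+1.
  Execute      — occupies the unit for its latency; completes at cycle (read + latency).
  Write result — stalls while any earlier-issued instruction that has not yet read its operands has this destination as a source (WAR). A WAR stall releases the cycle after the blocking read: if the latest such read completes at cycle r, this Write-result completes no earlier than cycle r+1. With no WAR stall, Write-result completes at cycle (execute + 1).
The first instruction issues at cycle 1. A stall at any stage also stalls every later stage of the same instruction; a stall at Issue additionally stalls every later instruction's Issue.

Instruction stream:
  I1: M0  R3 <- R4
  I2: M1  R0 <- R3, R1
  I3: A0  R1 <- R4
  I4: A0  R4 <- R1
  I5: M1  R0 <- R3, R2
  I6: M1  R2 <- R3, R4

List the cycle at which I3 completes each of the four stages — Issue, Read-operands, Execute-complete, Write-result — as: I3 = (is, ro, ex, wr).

1) issue 1, read 2, done 7, write 8
2) issue 2, read 9, done 14, write 15  <RAW R3: wait I1 write@8>
3) issue 3, read 4, done 5, write 10  <WAR R1: wait I2 read@9>
4) issue 11, read 12, done 13, write 14  <struct: A0 busy until I3 writes@10>
5) issue 16, read 17, done 22, write 23  <struct: M1 busy until I2 writes@15>
6) issue 24, read 25, done 30, write 31  <struct: M1 busy until I5 writes@23>

I3 = (3, 4, 5, 10)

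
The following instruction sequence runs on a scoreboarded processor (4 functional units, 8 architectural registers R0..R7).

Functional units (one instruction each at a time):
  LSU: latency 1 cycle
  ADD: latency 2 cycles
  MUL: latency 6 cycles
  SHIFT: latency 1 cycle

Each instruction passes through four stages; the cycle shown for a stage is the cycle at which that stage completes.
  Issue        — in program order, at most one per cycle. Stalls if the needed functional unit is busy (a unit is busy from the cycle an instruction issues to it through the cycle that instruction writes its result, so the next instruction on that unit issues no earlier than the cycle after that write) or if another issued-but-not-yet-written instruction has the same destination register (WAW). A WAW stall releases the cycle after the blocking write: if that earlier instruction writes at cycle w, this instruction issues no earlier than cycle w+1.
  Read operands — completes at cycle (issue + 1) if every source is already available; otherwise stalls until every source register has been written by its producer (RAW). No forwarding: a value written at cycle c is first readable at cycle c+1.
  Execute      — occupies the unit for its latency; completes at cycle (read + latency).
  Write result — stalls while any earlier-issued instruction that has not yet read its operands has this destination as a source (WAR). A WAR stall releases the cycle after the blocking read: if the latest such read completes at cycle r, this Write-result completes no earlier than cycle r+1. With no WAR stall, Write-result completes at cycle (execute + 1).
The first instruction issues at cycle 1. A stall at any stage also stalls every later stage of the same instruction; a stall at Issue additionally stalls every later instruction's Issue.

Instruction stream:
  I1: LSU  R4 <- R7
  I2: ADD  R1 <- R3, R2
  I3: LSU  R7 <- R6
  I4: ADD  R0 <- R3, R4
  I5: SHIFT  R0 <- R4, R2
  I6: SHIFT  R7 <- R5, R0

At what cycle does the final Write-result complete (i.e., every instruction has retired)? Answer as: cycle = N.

cycle = 19

1) issue 1, read 2, done 3, write 4
2) issue 2, read 3, done 5, write 6
3) issue 5, read 6, done 7, write 8  <struct: LSU busy until I1 writes@4>
4) issue 7, read 8, done 10, write 11  <struct: ADD busy until I2 writes@6>
5) issue 12, read 13, done 14, write 15  <WAW R0: wait I4 write@11>
6) issue 16, read 17, done 18, write 19  <struct: SHIFT busy until I5 writes@15>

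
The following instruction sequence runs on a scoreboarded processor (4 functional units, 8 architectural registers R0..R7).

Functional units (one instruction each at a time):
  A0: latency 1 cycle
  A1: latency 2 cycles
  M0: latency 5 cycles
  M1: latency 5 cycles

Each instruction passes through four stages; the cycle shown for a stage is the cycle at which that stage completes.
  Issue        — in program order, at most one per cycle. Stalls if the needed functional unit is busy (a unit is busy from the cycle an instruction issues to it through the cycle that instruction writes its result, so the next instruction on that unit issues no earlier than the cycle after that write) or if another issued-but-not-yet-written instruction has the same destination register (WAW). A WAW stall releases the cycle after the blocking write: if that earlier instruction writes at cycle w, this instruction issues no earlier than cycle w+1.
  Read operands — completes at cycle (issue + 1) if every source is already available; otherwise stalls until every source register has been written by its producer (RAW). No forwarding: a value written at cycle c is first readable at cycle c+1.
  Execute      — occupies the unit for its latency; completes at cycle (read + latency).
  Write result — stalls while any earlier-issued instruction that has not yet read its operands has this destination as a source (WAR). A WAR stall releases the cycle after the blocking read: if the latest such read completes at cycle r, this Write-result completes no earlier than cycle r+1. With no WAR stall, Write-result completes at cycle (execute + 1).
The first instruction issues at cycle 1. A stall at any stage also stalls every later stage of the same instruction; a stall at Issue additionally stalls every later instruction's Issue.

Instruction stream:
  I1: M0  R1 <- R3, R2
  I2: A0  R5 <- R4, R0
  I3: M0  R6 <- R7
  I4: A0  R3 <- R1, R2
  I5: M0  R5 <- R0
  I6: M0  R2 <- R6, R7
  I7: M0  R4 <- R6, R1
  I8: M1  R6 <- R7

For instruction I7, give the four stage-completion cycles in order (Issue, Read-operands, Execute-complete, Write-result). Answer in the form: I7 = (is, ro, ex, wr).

  I1 | 1 | 2 | 7 | 8
  I2 | 2 | 3 | 4 | 5
  I3 | 9 | 10 | 15 | 16   struct: M0 busy until I1 writes@8
  I4 | 10 | 11 | 12 | 13
  I5 | 17 | 18 | 23 | 24   struct: M0 busy until I3 writes@16
  I6 | 25 | 26 | 31 | 32   struct: M0 busy until I5 writes@24
  I7 | 33 | 34 | 39 | 40   struct: M0 busy until I6 writes@32
  I8 | 34 | 35 | 40 | 41

I7 = (33, 34, 39, 40)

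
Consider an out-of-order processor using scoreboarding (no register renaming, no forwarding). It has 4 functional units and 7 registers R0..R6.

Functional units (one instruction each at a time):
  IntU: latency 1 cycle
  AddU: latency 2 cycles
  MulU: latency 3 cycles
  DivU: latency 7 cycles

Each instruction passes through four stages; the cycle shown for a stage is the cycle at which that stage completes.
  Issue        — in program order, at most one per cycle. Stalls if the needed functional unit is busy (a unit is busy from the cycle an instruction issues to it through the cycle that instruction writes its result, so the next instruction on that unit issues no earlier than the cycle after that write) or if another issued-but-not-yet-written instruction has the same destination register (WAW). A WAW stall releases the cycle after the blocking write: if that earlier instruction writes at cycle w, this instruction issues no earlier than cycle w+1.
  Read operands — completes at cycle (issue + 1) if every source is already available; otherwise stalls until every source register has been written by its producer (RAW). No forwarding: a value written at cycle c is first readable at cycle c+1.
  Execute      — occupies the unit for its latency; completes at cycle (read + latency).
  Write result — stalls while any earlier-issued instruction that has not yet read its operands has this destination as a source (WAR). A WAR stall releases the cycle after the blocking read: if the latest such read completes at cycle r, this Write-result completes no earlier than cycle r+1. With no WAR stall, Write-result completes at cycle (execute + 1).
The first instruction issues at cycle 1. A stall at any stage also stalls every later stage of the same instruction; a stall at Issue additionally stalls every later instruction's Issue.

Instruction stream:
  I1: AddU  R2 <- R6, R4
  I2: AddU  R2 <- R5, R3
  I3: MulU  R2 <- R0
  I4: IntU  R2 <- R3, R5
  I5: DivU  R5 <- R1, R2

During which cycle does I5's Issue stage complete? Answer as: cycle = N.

1) issue 1, read 2, done 4, write 5
2) issue 6, read 7, done 9, write 10  <struct: AddU busy until I1 writes@5>
3) issue 11, read 12, done 15, write 16  <WAW R2: wait I2 write@10>
4) issue 17, read 18, done 19, write 20  <WAW R2: wait I3 write@16>
5) issue 18, read 21, done 28, write 29  <RAW R2: wait I4 write@20>

cycle = 18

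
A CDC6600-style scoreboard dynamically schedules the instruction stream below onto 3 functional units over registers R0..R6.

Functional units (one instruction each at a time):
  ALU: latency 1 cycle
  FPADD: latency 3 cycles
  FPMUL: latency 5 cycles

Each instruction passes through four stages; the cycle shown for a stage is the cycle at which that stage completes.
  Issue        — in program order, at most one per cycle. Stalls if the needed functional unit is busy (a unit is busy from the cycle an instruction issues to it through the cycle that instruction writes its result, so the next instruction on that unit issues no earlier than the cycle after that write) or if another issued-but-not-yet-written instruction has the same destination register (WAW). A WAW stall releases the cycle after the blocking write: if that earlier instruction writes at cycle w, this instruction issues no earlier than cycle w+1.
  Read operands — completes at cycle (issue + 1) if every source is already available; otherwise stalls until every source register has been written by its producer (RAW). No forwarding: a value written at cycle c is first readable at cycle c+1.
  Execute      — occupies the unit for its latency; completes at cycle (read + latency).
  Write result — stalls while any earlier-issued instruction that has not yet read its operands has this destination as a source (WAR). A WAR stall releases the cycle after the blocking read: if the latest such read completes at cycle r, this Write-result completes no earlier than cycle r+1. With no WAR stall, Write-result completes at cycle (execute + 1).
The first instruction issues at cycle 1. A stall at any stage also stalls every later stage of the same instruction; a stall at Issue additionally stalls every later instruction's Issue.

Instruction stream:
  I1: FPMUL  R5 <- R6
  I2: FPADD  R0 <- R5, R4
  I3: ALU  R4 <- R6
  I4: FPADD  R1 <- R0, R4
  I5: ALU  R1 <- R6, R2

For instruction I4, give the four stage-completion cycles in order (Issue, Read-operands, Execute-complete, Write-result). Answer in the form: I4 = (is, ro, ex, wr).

I4 = (14, 15, 18, 19)

I1 -> (1, 2, 7, 8)
I2 -> (2, 9, 12, 13)  // RAW R5: wait I1 write@8
I3 -> (3, 4, 5, 10)  // WAR R4: wait I2 read@9
I4 -> (14, 15, 18, 19)  // struct: FPADD busy until I2 writes@13
I5 -> (20, 21, 22, 23)  // WAW R1: wait I4 write@19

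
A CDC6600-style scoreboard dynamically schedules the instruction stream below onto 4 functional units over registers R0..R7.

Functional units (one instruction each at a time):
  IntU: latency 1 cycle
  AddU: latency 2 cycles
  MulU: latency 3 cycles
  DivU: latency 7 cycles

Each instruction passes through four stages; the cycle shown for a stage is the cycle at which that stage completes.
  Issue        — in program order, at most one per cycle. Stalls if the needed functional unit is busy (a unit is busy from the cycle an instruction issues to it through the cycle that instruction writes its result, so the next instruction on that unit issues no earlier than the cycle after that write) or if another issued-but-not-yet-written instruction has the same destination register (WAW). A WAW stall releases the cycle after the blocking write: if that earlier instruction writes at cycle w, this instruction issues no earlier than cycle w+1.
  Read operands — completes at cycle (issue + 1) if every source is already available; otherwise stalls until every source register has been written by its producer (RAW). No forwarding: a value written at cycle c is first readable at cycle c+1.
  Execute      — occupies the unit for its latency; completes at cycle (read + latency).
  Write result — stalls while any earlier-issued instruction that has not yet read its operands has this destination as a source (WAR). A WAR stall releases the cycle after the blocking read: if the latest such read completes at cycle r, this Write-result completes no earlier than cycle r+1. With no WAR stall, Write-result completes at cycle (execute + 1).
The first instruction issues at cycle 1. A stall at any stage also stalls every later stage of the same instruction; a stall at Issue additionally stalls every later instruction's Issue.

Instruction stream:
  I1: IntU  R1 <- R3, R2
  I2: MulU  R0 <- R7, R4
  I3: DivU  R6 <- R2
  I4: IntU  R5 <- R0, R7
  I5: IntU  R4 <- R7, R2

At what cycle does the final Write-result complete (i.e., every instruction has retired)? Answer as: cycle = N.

cycle = 14

[1] I1 issues→IntU
[2] I1 reads, I2 issues→MulU
[3] I1 exec-done, I2 reads, I3 issues→DivU
[4] I1 writes R1, I3 reads
[5] I4 issues→IntU
[6] I2 exec-done
[7] I2 writes R0
[8] I4 reads
[9] I4 exec-done
[10] I4 writes R5
[11] I3 exec-done, I5 issues→IntU
[12] I3 writes R6, I5 reads
[13] I5 exec-done
[14] I5 writes R4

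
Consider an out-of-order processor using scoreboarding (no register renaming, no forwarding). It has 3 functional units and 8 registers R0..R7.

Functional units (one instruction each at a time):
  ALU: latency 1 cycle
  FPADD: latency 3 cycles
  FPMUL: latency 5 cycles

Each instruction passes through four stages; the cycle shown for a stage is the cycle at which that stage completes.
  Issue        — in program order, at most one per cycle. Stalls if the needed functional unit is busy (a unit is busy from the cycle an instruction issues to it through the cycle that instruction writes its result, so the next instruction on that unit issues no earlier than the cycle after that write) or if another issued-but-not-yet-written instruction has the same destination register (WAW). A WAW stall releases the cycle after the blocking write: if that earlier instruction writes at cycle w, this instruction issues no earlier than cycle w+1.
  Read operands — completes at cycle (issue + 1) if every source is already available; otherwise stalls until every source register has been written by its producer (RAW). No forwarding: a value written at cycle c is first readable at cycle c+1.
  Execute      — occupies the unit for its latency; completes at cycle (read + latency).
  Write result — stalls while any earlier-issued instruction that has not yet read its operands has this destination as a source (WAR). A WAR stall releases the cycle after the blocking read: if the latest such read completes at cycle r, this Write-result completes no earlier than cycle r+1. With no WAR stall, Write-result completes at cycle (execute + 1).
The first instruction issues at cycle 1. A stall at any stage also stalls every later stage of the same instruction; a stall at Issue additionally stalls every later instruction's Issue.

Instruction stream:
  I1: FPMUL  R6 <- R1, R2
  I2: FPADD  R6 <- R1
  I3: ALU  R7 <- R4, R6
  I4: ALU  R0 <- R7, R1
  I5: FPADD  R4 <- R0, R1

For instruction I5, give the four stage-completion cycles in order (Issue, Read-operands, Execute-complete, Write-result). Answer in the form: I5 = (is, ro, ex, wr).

I5 = (19, 22, 25, 26)

c1: I1→FPMUL
c2: I1 RO
c7: I1 EX
c8: I1 WR R6
c9: I2→FPADD
c10: I2 RO | I3→ALU
c13: I2 EX
c14: I2 WR R6
c15: I3 RO
c16: I3 EX
c17: I3 WR R7
c18: I4→ALU
c19: I4 RO | I5→FPADD
c20: I4 EX
c21: I4 WR R0
c22: I5 RO
c25: I5 EX
c26: I5 WR R4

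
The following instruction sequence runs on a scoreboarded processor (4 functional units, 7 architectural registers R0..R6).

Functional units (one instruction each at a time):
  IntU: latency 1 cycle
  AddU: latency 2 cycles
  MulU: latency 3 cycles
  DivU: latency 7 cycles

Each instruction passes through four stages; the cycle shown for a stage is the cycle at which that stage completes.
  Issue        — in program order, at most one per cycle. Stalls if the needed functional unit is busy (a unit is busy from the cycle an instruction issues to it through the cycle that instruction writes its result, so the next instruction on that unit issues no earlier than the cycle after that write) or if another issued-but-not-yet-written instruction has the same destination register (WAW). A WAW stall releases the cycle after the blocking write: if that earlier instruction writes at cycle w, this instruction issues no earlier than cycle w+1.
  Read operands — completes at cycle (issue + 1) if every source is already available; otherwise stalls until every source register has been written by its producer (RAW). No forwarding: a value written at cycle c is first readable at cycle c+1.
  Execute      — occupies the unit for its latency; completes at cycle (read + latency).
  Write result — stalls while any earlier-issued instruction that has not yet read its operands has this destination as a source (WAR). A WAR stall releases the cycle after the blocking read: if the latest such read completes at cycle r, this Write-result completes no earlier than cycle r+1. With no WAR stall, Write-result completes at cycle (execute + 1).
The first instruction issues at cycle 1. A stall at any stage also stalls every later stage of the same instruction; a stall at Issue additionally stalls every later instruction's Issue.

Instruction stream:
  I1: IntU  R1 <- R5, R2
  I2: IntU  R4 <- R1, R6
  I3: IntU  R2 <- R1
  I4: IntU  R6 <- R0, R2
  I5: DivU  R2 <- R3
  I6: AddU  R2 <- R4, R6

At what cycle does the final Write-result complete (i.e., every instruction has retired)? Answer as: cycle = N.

cycle = 28

  I1 | 1 | 2 | 3 | 4
  I2 | 5 | 6 | 7 | 8   struct: IntU busy until I1 writes@4
  I3 | 9 | 10 | 11 | 12   struct: IntU busy until I2 writes@8
  I4 | 13 | 14 | 15 | 16   struct: IntU busy until I3 writes@12
  I5 | 14 | 15 | 22 | 23
  I6 | 24 | 25 | 27 | 28   WAW R2: wait I5 write@23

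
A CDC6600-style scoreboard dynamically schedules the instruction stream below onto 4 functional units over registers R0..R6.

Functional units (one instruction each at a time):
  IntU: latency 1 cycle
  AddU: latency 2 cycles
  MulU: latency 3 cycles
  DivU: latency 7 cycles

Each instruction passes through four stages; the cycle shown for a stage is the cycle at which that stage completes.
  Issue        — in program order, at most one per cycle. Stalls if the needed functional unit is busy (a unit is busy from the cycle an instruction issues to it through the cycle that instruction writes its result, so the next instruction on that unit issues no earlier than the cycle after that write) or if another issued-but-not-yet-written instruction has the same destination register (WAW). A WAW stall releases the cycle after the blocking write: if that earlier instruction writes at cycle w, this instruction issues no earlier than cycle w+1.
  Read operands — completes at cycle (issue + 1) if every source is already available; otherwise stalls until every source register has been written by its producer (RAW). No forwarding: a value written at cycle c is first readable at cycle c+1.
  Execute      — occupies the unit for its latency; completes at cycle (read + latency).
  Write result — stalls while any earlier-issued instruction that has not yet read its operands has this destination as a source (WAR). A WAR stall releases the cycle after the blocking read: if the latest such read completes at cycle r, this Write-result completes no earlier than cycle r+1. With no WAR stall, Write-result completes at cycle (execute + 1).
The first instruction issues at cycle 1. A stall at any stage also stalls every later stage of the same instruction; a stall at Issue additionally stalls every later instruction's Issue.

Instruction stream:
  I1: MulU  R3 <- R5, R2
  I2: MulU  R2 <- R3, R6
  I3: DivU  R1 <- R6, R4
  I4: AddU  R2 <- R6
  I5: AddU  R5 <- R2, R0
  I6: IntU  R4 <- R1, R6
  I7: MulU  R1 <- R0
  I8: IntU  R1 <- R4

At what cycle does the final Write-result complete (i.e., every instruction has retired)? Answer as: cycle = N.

c1: issue I1 (MulU)
c2: I1 read-ops
c5: I1 finished on MulU
c6: I1→R3
c7: issue I2 (MulU)
c8: I2 read-ops | issue I3 (DivU)
c9: I3 read-ops
c11: I2 finished on MulU
c12: I2→R2
c13: issue I4 (AddU)
c14: I4 read-ops
c16: I3 finished on DivU | I4 finished on AddU
c17: I3→R1 | I4→R2
c18: issue I5 (AddU)
c19: I5 read-ops | issue I6 (IntU)
c20: I6 read-ops | issue I7 (MulU)
c21: I5 finished on AddU | I6 finished on IntU | I7 read-ops
c22: I5→R5 | I6→R4
c24: I7 finished on MulU
c25: I7→R1
c26: issue I8 (IntU)
c27: I8 read-ops
c28: I8 finished on IntU
c29: I8→R1

cycle = 29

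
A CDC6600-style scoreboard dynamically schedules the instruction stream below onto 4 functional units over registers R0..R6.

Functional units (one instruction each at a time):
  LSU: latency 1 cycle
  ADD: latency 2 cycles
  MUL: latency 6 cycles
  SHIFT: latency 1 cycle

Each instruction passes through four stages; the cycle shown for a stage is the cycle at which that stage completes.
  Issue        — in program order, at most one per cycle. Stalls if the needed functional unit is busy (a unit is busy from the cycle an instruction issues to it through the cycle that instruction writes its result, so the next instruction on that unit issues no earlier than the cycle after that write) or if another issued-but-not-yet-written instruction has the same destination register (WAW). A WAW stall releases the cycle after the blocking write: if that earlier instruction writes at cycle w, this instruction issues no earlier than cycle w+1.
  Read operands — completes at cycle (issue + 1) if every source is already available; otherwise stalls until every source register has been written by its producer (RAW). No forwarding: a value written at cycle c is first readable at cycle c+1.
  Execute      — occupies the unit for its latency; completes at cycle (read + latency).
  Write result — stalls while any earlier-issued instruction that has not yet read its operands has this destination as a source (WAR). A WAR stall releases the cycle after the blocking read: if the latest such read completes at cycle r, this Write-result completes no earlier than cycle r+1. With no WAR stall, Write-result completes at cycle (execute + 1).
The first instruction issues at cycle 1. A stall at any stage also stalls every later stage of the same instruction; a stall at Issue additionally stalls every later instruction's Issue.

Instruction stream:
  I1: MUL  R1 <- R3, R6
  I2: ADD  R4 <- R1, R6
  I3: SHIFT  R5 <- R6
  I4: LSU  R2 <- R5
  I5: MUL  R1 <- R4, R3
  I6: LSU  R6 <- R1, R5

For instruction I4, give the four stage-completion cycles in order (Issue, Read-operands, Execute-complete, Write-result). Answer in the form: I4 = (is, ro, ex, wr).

c1: issue I1 (MUL)
c2: I1 read-ops, issue I2 (ADD)
c3: issue I3 (SHIFT)
c4: I3 read-ops, issue I4 (LSU)
c5: I3 finished on SHIFT
c6: I3→R5
c7: I4 read-ops
c8: I1 finished on MUL, I4 finished on LSU
c9: I1→R1, I4→R2
c10: I2 read-ops, issue I5 (MUL)
c11: issue I6 (LSU)
c12: I2 finished on ADD
c13: I2→R4
c14: I5 read-ops
c20: I5 finished on MUL
c21: I5→R1
c22: I6 read-ops
c23: I6 finished on LSU
c24: I6→R6

I4 = (4, 7, 8, 9)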